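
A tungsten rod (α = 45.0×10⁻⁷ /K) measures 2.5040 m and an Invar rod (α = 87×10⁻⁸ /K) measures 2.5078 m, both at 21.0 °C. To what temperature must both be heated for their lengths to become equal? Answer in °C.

T = 439.2 °C

L₁(1 + α₁ΔT) = L₂(1 + α₂ΔT) ⇒ ΔT = (L₂ − L₁)/(α₁L₁ − α₂L₂)
L₂ − L₁ = 2.5078 − 2.5040 = 3.80×10⁻³ m
α₁L₁ − α₂L₂ = 45.0×10⁻⁷×2.5040 − 87×10⁻⁸×2.5078 = 9.086214×10⁻⁶ m/K
ΔT = 3.80×10⁻³ / 9.086214×10⁻⁶ = 418.216 K
T = 21.0 + 418.216 = 439.216 °C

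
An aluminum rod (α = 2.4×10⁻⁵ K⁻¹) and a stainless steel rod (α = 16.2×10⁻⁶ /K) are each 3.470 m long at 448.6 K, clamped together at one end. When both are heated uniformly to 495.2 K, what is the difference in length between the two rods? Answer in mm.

1.26 mm

ΔT = 46.6 K
aluminum: ΔL = 2.4×10⁻⁵ × 3.470 m × 46.6 = 3.8808×10⁻³ m = 3.8808 mm
stainless steel: ΔL = 16.2×10⁻⁶ × 3.470 m × 46.6 = 2.6196×10⁻³ m = 2.6196 mm
difference = 3.8808 − 2.6196 = 1.2612 mm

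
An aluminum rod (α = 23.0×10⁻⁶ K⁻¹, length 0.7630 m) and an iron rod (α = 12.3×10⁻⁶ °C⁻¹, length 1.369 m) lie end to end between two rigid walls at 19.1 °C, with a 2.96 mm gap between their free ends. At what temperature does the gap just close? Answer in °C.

α₁L₁ = 1.7549×10⁻⁵ m/K, α₂L₂ = 1.68387×10⁻⁵ m/K → total 3.43877×10⁻⁵ m/K
ΔT = g/(α₁L₁+α₂L₂) = 2.96×10⁻³ / 3.43877×10⁻⁵ = 86.08 K
T = 19.1 + 86.08 = 105.18 °C

T = 105 °C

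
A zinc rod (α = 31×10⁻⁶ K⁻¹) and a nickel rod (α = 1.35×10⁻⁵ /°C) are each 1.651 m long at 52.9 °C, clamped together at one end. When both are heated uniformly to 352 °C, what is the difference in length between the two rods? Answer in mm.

ΔT = 299.1 K
zinc: ΔL = 31×10⁻⁶ × 1.651 m × 299.1 = 1.5308×10⁻² m = 15.308 mm
nickel: ΔL = 1.35×10⁻⁵ × 1.651 m × 299.1 = 6.6665×10⁻³ m = 6.6665 mm
difference = 15.308 − 6.6665 = 8.6415 mm

8.64 mm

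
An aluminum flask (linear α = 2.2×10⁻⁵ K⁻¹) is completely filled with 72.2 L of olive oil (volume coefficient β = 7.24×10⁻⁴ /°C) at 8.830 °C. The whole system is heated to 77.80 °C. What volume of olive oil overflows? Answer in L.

The flask also expands: β_container ≈ 3α = 6.6×10⁻⁵ /K
Net overflow = V₀(β_liq − 3α_cont)ΔT
β − 3α = 7.24×10⁻⁴ − 6.6×10⁻⁵ = 6.58×10⁻⁴ /K; ΔT = 68.970 K
ΔV = 72.2 × 6.58×10⁻⁴ × 68.970 = 3.28 L

3.28 L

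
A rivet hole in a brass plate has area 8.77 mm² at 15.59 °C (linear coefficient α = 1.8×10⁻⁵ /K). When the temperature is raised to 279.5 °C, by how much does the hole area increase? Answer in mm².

Area coefficient ≈ 2α; |ΔT| = 263.91 K
ΔA = 2αA₀ΔT = 2(1.8×10⁻⁵)(8.77)(263.91) = 0.0833 mm²

ΔA = 0.0833 mm²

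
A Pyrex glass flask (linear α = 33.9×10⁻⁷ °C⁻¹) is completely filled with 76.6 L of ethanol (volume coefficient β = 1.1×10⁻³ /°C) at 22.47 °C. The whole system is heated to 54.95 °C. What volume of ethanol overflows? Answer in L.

2.71 L

The flask also expands: β_container ≈ 3α = 1.017×10⁻⁵ /K
Net overflow = V₀(β_liq − 3α_cont)ΔT
β − 3α = 1.10×10⁻³ − 1.017×10⁻⁵ = 1.08983×10⁻³ /K; ΔT = 32.48 K
ΔV = 76.6 × 1.08983×10⁻³ × 32.48 = 2.71 L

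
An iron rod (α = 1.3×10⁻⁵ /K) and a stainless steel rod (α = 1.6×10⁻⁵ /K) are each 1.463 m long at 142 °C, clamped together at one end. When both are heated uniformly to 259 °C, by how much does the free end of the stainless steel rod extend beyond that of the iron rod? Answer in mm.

ΔT = 117 K
iron: ΔL = 1.3×10⁻⁵ × 1.463 m × 117 = 2.2252×10⁻³ m = 2.2252 mm
stainless steel: ΔL = 1.6×10⁻⁵ × 1.463 m × 117 = 2.7387×10⁻³ m = 2.7387 mm
difference = 2.7387 − 2.2252 = 0.5135 mm

0.514 mm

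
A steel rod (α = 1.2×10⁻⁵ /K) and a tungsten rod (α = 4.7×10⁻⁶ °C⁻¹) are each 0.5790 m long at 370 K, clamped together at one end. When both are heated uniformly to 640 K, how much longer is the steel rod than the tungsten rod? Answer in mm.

1.14 mm

ΔT = 270 K
steel: ΔL = 1.2×10⁻⁵ × 0.5790 m × 270 = 1.8760×10⁻³ m = 1.8760 mm
tungsten: ΔL = 4.7×10⁻⁶ × 0.5790 m × 270 = 7.3475×10⁻⁴ m = 0.73475 mm
difference = 1.8760 − 0.73475 = 1.14125 mm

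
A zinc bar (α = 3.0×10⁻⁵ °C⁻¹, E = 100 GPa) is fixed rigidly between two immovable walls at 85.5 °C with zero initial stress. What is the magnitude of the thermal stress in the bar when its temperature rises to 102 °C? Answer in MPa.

Fully constrained: the free strain ε = αΔT is blocked, so σ = Eε = EαΔT.
|ΔT| = 16.5 K
σ = 100×10⁹ × 3.0×10⁻⁵ × 16.5 = 4.95×10⁷ Pa

σ = 49.5 MPa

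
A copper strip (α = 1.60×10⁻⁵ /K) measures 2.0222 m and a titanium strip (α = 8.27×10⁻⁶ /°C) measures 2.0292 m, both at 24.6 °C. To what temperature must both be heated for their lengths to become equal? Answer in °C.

T = 474.1 °C

Equal length when α₁L₁ΔT − α₂L₂ΔT = L₂ − L₁ = 7.00×10⁻³ m
α₁L₁ = 3.23552×10⁻⁵, α₂L₂ = 1.6781484×10⁻⁵ → Δ(αL) = 1.5573716×10⁻⁵ m/K
ΔT = 7.00×10⁻³ / 1.5573716×10⁻⁵ = 449.475 K, so T = 24.6 + 449.475 = 474.075 °C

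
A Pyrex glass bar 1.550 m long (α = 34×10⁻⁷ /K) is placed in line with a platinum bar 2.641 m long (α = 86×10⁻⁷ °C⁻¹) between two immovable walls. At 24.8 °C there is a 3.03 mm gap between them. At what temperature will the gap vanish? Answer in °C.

T = 133 °C

Gap closes when ΔL₁ + ΔL₂ = 3.03 mm = 3.03×10⁻³ m
(α₁L₁ + α₂L₂)ΔT = g
α₁L₁ + α₂L₂ = 34×10⁻⁷×1.550 + 86×10⁻⁷×2.641 = 2.79826×10⁻⁵ m/K
ΔT = 3.03×10⁻³ / 2.79826×10⁻⁵ = 108.28 K
T = 24.8 + 108.28 = 133.08 °C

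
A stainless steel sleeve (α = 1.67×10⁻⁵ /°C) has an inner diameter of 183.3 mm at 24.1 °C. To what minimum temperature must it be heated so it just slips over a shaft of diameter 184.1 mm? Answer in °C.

Required Δd = 184.1 − 183.3 = 0.8 mm
Δd = αd₀ΔT ⇒ ΔT = Δd/(αd₀) = 0.8 / (1.67×10⁻⁵ × 183.3) = 261.34 K
T_min = 24.1 + 261.34 = 285.44 °C

T = 285 °C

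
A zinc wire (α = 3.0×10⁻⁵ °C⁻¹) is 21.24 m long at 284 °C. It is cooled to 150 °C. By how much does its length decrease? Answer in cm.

ΔL = 8.54 cm

|ΔT| = |150 − 284| = 134 K
ΔL = αL₀ΔT = (3.0×10⁻⁵)(21.24)(134) = 8.54×10⁻² m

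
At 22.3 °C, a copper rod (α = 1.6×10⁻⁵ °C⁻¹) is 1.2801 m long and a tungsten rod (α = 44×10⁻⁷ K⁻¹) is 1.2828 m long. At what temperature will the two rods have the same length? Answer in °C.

T = 204.3 °C

Equal length when α₁L₁ΔT − α₂L₂ΔT = L₂ − L₁ = 2.70×10⁻³ m
α₁L₁ = 2.04816×10⁻⁵, α₂L₂ = 5.64432×10⁻⁶ → Δ(αL) = 1.483728×10⁻⁵ m/K
ΔT = 2.70×10⁻³ / 1.483728×10⁻⁵ = 181.974 K, so T = 22.3 + 181.974 = 204.274 °C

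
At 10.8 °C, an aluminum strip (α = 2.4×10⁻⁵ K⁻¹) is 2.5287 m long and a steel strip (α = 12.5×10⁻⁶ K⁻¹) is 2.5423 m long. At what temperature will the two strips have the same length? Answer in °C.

Equal length when α₁L₁ΔT − α₂L₂ΔT = L₂ − L₁ = 1.36×10⁻² m
α₁L₁ = 6.06888×10⁻⁵, α₂L₂ = 3.177875×10⁻⁵ → Δ(αL) = 2.891005×10⁻⁵ m/K
ΔT = 1.36×10⁻² / 2.891005×10⁻⁵ = 470.425 K, so T = 10.8 + 470.425 = 481.225 °C

T = 481.2 °C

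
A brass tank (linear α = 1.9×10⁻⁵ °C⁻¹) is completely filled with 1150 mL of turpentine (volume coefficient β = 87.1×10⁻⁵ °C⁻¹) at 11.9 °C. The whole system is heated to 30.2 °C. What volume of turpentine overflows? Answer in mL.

The tank also expands: β_container ≈ 3α = 5.7×10⁻⁵ /K
Net overflow = V₀(β_liq − 3α_cont)ΔT
β − 3α = 8.71×10⁻⁴ − 5.7×10⁻⁵ = 8.14×10⁻⁴ /K; ΔT = 18.3 K
ΔV = 1150 × 8.14×10⁻⁴ × 18.3 = 17.1 mL

17.1 mL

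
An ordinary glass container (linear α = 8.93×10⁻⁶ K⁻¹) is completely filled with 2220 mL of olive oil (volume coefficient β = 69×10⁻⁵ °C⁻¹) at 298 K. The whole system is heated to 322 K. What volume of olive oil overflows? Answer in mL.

The container also expands: β_container ≈ 3α = 2.679×10⁻⁵ /K
Net overflow = V₀(β_liq − 3α_cont)ΔT
β − 3α = 6.90×10⁻⁴ − 2.679×10⁻⁵ = 6.6321×10⁻⁴ /K; ΔT = 24 K
ΔV = 2220 × 6.6321×10⁻⁴ × 24 = 35.3 mL

35.3 mL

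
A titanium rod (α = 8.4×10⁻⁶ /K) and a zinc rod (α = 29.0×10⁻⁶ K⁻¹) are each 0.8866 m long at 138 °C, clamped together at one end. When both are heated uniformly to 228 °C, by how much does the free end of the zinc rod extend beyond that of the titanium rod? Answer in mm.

ΔT = 90 K
titanium: ΔL = 8.4×10⁻⁶ × 0.8866 m × 90 = 6.7027×10⁻⁴ m = 0.67027 mm
zinc: ΔL = 29.0×10⁻⁶ × 0.8866 m × 90 = 2.3140×10⁻³ m = 2.3140 mm
difference = 2.3140 − 0.67027 = 1.64373 mm

1.64 mm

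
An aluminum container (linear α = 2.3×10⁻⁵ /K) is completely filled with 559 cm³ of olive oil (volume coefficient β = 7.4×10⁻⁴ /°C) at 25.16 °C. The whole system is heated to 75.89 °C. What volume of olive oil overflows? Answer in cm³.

The container also expands: β_container ≈ 3α = 6.9×10⁻⁵ /K
Net overflow = V₀(β_liq − 3α_cont)ΔT
β − 3α = 7.40×10⁻⁴ − 6.9×10⁻⁵ = 6.71×10⁻⁴ /K; ΔT = 50.73 K
ΔV = 559 × 6.71×10⁻⁴ × 50.73 = 19.0 cm³

19.0 cm³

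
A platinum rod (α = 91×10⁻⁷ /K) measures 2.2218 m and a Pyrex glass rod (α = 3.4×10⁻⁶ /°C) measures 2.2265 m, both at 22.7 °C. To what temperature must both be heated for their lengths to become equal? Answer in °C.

L₁(1 + α₁ΔT) = L₂(1 + α₂ΔT) ⇒ ΔT = (L₂ − L₁)/(α₁L₁ − α₂L₂)
L₂ − L₁ = 2.2265 − 2.2218 = 4.70×10⁻³ m
α₁L₁ − α₂L₂ = 91×10⁻⁷×2.2218 − 3.4×10⁻⁶×2.2265 = 1.264828×10⁻⁵ m/K
ΔT = 4.70×10⁻³ / 1.264828×10⁻⁵ = 371.592 K
T = 22.7 + 371.592 = 394.292 °C

T = 394.3 °C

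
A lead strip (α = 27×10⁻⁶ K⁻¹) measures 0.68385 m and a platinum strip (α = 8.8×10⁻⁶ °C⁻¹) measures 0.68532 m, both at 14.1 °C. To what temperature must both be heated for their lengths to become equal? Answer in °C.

T = 132.3 °C

L₁(1 + α₁ΔT) = L₂(1 + α₂ΔT) ⇒ ΔT = (L₂ − L₁)/(α₁L₁ − α₂L₂)
L₂ − L₁ = 0.68532 − 0.68385 = 1.47×10⁻³ m
α₁L₁ − α₂L₂ = 27×10⁻⁶×0.68385 − 8.8×10⁻⁶×0.68532 = 1.2433134×10⁻⁵ m/K
ΔT = 1.47×10⁻³ / 1.2433134×10⁻⁵ = 118.232 K
T = 14.1 + 118.232 = 132.332 °C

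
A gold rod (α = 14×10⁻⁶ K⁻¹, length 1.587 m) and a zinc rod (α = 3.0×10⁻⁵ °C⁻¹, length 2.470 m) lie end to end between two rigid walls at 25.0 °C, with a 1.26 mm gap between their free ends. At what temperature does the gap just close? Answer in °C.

T = 38.1 °C

Gap closes when ΔL₁ + ΔL₂ = 1.26 mm = 1.26×10⁻³ m
(α₁L₁ + α₂L₂)ΔT = g
α₁L₁ + α₂L₂ = 14×10⁻⁶×1.587 + 3.0×10⁻⁵×2.470 = 9.6318×10⁻⁵ m/K
ΔT = 1.26×10⁻³ / 9.6318×10⁻⁵ = 13.082 K
T = 25.0 + 13.082 = 38.082 °C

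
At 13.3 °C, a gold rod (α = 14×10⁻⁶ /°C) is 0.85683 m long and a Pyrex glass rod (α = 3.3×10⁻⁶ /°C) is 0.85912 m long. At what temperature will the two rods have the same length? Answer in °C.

Equal length when α₁L₁ΔT − α₂L₂ΔT = L₂ − L₁ = 2.29×10⁻³ m
α₁L₁ = 1.199562×10⁻⁵, α₂L₂ = 2.835096×10⁻⁶ → Δ(αL) = 9.160524×10⁻⁶ m/K
ΔT = 2.29×10⁻³ / 9.160524×10⁻⁶ = 249.986 K, so T = 13.3 + 249.986 = 263.286 °C

T = 263.3 °C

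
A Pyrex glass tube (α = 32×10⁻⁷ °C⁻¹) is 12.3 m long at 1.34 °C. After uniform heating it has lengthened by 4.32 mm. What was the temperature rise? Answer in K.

ΔT = 110 K

ΔL = αL₀ΔT ⇒ ΔT = ΔL / (αL₀)
ΔT = 4.32×10⁻³ m / (32×10⁻⁷ × 12.3 m) = 109.76 K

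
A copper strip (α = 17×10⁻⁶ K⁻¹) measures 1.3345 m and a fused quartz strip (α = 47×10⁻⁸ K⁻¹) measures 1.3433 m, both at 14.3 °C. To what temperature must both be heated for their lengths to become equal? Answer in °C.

T = 413.3 °C

L₁(1 + α₁ΔT) = L₂(1 + α₂ΔT) ⇒ ΔT = (L₂ − L₁)/(α₁L₁ − α₂L₂)
L₂ − L₁ = 1.3433 − 1.3345 = 8.80×10⁻³ m
α₁L₁ − α₂L₂ = 17×10⁻⁶×1.3345 − 47×10⁻⁸×1.3433 = 2.2055149×10⁻⁵ m/K
ΔT = 8.80×10⁻³ / 2.2055149×10⁻⁵ = 399.000 K
T = 14.3 + 399.000 = 413.300 °C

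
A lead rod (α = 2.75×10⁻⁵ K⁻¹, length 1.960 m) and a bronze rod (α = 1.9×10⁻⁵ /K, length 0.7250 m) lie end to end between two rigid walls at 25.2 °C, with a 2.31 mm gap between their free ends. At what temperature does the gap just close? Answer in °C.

T = 59.3 °C

α₁L₁ = 5.390×10⁻⁵ m/K, α₂L₂ = 1.3775×10⁻⁵ m/K → total 6.7675×10⁻⁵ m/K
ΔT = g/(α₁L₁+α₂L₂) = 2.31×10⁻³ / 6.7675×10⁻⁵ = 34.134 K
T = 25.2 + 34.134 = 59.334 °C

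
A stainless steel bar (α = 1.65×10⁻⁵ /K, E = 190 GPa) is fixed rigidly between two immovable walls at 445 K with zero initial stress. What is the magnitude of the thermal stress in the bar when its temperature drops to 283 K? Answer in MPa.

Fully constrained: the free strain ε = αΔT is blocked, so σ = Eε = EαΔT.
|ΔT| = 162 K
σ = 190×10⁹ × 1.65×10⁻⁵ × 162 = 5.08×10⁸ Pa

σ = 508 MPa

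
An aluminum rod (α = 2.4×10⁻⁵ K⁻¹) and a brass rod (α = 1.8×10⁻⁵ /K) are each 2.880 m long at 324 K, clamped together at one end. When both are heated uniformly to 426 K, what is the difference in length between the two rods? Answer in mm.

ΔT = 102 K
aluminum: ΔL = 2.4×10⁻⁵ × 2.880 m × 102 = 7.0502×10⁻³ m = 7.0502 mm
brass: ΔL = 1.8×10⁻⁵ × 2.880 m × 102 = 5.2877×10⁻³ m = 5.2877 mm
difference = 7.0502 − 5.2877 = 1.7625 mm

1.76 mm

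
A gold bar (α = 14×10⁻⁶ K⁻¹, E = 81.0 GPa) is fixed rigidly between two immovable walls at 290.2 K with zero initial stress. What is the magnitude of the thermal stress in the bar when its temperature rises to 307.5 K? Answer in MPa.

σ = 19.6 MPa

Fully constrained: the free strain ε = αΔT is blocked, so σ = Eε = EαΔT.
|ΔT| = 17.3 K
σ = 81.0×10⁹ × 14×10⁻⁶ × 17.3 = 1.96×10⁷ Pa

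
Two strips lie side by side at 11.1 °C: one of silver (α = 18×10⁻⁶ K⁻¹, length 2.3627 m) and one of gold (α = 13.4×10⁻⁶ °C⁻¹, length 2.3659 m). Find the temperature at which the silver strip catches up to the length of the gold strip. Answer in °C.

Equal length when α₁L₁ΔT − α₂L₂ΔT = L₂ − L₁ = 3.20×10⁻³ m
α₁L₁ = 4.25286×10⁻⁵, α₂L₂ = 3.170306×10⁻⁵ → Δ(αL) = 1.082554×10⁻⁵ m/K
ΔT = 3.20×10⁻³ / 1.082554×10⁻⁵ = 295.597 K, so T = 11.1 + 295.597 = 306.697 °C

T = 306.7 °C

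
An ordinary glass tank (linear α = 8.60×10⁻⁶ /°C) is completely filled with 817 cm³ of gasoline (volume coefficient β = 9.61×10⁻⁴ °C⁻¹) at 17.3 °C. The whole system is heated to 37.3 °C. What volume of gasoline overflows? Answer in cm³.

15.3 cm³

The tank also expands: β_container ≈ 3α = 2.58×10⁻⁵ /K
Net overflow = V₀(β_liq − 3α_cont)ΔT
β − 3α = 9.61×10⁻⁴ − 2.58×10⁻⁵ = 9.352×10⁻⁴ /K; ΔT = 20.0 K
ΔV = 817 × 9.352×10⁻⁴ × 20.0 = 15.3 cm³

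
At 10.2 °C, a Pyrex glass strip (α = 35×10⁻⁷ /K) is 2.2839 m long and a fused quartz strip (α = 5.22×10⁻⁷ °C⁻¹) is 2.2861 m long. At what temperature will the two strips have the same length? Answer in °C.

T = 333.7 °C

L₁(1 + α₁ΔT) = L₂(1 + α₂ΔT) ⇒ ΔT = (L₂ − L₁)/(α₁L₁ − α₂L₂)
L₂ − L₁ = 2.2861 − 2.2839 = 2.20×10⁻³ m
α₁L₁ − α₂L₂ = 35×10⁻⁷×2.2839 − 5.22×10⁻⁷×2.2861 = 6.8003058×10⁻⁶ m/K
ΔT = 2.20×10⁻³ / 6.8003058×10⁻⁶ = 323.515 K
T = 10.2 + 323.515 = 333.715 °C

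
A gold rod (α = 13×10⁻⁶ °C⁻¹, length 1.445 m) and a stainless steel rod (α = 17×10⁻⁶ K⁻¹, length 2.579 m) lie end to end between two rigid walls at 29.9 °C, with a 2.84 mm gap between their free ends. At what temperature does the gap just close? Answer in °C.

α₁L₁ = 1.8785×10⁻⁵ m/K, α₂L₂ = 4.3843×10⁻⁵ m/K → total 6.2628×10⁻⁵ m/K
ΔT = g/(α₁L₁+α₂L₂) = 2.84×10⁻³ / 6.2628×10⁻⁵ = 45.347 K
T = 29.9 + 45.347 = 75.247 °C

T = 75.2 °C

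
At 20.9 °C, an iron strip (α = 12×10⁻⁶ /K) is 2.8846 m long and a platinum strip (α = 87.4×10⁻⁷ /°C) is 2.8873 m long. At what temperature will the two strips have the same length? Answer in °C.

Equal length when α₁L₁ΔT − α₂L₂ΔT = L₂ − L₁ = 2.70×10⁻³ m
α₁L₁ = 3.46152×10⁻⁵, α₂L₂ = 2.5235002×10⁻⁵ → Δ(αL) = 9.380198×10⁻⁶ m/K
ΔT = 2.70×10⁻³ / 9.380198×10⁻⁶ = 287.840 K, so T = 20.9 + 287.840 = 308.740 °C

T = 308.7 °C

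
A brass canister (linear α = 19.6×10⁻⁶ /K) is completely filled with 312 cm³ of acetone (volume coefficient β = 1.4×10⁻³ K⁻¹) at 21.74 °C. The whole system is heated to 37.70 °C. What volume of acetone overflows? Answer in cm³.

The canister also expands: β_container ≈ 3α = 5.88×10⁻⁵ /K
Net overflow = V₀(β_liq − 3α_cont)ΔT
β − 3α = 1.40×10⁻³ − 5.88×10⁻⁵ = 1.3412×10⁻³ /K; ΔT = 15.96 K
ΔV = 312 × 1.3412×10⁻³ × 15.96 = 6.68 cm³

6.68 cm³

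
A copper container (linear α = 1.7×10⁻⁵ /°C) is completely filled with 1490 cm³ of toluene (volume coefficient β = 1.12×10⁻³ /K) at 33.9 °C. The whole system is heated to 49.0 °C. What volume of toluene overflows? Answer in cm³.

24.1 cm³

The container also expands: β_container ≈ 3α = 5.1×10⁻⁵ /K
Net overflow = V₀(β_liq − 3α_cont)ΔT
β − 3α = 1.12×10⁻³ − 5.1×10⁻⁵ = 1.069×10⁻³ /K; ΔT = 15.1 K
ΔV = 1490 × 1.069×10⁻³ × 15.1 = 24.1 cm³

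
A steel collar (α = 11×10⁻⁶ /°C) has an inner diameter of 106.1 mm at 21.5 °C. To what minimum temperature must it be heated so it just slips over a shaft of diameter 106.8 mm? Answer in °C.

T = 621 °C

Required Δd = 106.8 − 106.1 = 0.7 mm
Δd = αd₀ΔT ⇒ ΔT = Δd/(αd₀) = 0.7 / (11×10⁻⁶ × 106.1) = 599.78 K
T_min = 21.5 + 599.78 = 621.28 °C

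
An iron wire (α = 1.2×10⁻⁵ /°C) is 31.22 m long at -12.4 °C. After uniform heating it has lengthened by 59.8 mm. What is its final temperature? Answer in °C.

ΔL = αL₀ΔT ⇒ ΔT = ΔL / (αL₀)
ΔT = 59.8×10⁻³ m / (1.2×10⁻⁵ × 31.22 m) = 159.62 K
T = -12.4 + 159.62 = 147.22 °C

T = 147 °C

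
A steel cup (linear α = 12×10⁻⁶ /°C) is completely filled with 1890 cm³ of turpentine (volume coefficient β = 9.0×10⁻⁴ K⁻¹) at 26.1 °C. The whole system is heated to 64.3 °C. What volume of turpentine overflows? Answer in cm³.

The cup also expands: β_container ≈ 3α = 3.6×10⁻⁵ /K
Net overflow = V₀(β_liq − 3α_cont)ΔT
β − 3α = 9.00×10⁻⁴ − 3.6×10⁻⁵ = 8.64×10⁻⁴ /K; ΔT = 38.2 K
ΔV = 1890 × 8.64×10⁻⁴ × 38.2 = 62.4 cm³

62.4 cm³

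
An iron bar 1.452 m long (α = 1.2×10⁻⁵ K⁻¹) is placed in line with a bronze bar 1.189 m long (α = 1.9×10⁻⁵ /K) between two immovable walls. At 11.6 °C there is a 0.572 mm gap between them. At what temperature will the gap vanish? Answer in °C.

T = 25.9 °C

α₁L₁ = 1.7424×10⁻⁵ m/K, α₂L₂ = 2.2591×10⁻⁵ m/K → total 4.0015×10⁻⁵ m/K
ΔT = g/(α₁L₁+α₂L₂) = 5.72×10⁻⁴ / 4.0015×10⁻⁵ = 14.295 K
T = 11.6 + 14.295 = 25.895 °C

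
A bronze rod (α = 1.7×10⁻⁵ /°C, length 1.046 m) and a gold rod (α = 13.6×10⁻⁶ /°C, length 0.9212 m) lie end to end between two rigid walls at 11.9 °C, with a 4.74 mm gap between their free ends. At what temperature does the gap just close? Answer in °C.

T = 168 °C

α₁L₁ = 1.7782×10⁻⁵ m/K, α₂L₂ = 1.252832×10⁻⁵ m/K → total 3.031032×10⁻⁵ m/K
ΔT = g/(α₁L₁+α₂L₂) = 4.74×10⁻³ / 3.031032×10⁻⁵ = 156.38 K
T = 11.9 + 156.38 = 168.28 °C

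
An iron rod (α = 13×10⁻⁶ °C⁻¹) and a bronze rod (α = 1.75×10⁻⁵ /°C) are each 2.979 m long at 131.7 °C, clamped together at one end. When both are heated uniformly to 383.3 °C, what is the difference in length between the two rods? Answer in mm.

ΔT = 251.6 K
iron: ΔL = 13×10⁻⁶ × 2.979 m × 251.6 = 9.7437×10⁻³ m = 9.7437 mm
bronze: ΔL = 1.75×10⁻⁵ × 2.979 m × 251.6 = 1.3117×10⁻² m = 13.117 mm
difference = 13.117 − 9.7437 = 3.3733 mm

3.37 mm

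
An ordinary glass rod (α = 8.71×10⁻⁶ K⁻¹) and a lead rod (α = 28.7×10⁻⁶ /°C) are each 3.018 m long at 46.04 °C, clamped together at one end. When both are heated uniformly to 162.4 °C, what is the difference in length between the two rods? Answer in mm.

ΔT = 116.36 K
ordinary glass: ΔL = 8.71×10⁻⁶ × 3.018 m × 116.36 = 3.0587×10⁻³ m = 3.0587 mm
lead: ΔL = 28.7×10⁻⁶ × 3.018 m × 116.36 = 1.0079×10⁻² m = 10.079 mm
difference = 10.079 − 3.0587 = 7.0203 mm

7.02 mm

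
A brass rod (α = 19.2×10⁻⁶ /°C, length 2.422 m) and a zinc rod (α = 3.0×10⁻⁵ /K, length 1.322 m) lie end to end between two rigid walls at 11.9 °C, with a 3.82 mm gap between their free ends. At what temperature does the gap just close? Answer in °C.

α₁L₁ = 4.65024×10⁻⁵ m/K, α₂L₂ = 3.966×10⁻⁵ m/K → total 8.61624×10⁻⁵ m/K
ΔT = g/(α₁L₁+α₂L₂) = 3.82×10⁻³ / 8.61624×10⁻⁵ = 44.335 K
T = 11.9 + 44.335 = 56.235 °C

T = 56.2 °C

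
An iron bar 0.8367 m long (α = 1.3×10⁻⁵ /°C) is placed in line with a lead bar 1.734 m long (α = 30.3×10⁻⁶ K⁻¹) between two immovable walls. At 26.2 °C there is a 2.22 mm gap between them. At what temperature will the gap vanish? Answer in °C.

α₁L₁ = 1.08771×10⁻⁵ m/K, α₂L₂ = 5.25402×10⁻⁵ m/K → total 6.34173×10⁻⁵ m/K
ΔT = g/(α₁L₁+α₂L₂) = 2.22×10⁻³ / 6.34173×10⁻⁵ = 35.006 K
T = 26.2 + 35.006 = 61.206 °C

T = 61.2 °C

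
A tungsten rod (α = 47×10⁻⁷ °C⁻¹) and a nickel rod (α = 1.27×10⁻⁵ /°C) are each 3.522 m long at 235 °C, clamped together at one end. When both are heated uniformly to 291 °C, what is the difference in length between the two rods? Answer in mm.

ΔT = 56 K
tungsten: ΔL = 47×10⁻⁷ × 3.522 m × 56 = 9.2699×10⁻⁴ m = 0.92699 mm
nickel: ΔL = 1.27×10⁻⁵ × 3.522 m × 56 = 2.5048×10⁻³ m = 2.5048 mm
difference = 2.5048 − 0.92699 = 1.57781 mm

1.58 mm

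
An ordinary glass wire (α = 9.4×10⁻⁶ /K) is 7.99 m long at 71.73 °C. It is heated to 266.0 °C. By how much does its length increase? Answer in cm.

|ΔT| = |266.0 − 71.73| = 194.27 K
ΔL = αL₀ΔT = (9.4×10⁻⁶)(7.99)(194.27) = 1.46×10⁻² m

ΔL = 1.46 cm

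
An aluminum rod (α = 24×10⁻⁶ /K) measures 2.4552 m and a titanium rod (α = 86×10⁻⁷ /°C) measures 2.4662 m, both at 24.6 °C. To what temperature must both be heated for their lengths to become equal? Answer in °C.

L₁(1 + α₁ΔT) = L₂(1 + α₂ΔT) ⇒ ΔT = (L₂ − L₁)/(α₁L₁ − α₂L₂)
L₂ − L₁ = 2.4662 − 2.4552 = 1.10×10⁻² m
α₁L₁ − α₂L₂ = 24×10⁻⁶×2.4552 − 86×10⁻⁷×2.4662 = 3.771548×10⁻⁵ m/K
ΔT = 1.10×10⁻² / 3.771548×10⁻⁵ = 291.657 K
T = 24.6 + 291.657 = 316.257 °C

T = 316.3 °C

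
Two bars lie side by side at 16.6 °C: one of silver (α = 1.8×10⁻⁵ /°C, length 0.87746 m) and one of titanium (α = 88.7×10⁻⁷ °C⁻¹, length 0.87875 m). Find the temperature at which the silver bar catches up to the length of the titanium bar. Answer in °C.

T = 177.9 °C

L₁(1 + α₁ΔT) = L₂(1 + α₂ΔT) ⇒ ΔT = (L₂ − L₁)/(α₁L₁ − α₂L₂)
L₂ − L₁ = 0.87875 − 0.87746 = 1.29×10⁻³ m
α₁L₁ − α₂L₂ = 1.8×10⁻⁵×0.87746 − 88.7×10⁻⁷×0.87875 = 7.9997675×10⁻⁶ m/K
ΔT = 1.29×10⁻³ / 7.9997675×10⁻⁶ = 161.255 K
T = 16.6 + 161.255 = 177.855 °C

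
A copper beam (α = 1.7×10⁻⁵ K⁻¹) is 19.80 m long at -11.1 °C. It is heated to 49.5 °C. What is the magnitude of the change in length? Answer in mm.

ΔL = 20.4 mm

|ΔT| = |49.5 − (-11.1)| = 60.6 K
ΔL = αL₀ΔT = (1.7×10⁻⁵)(19.80)(60.6) = 2.04×10⁻² m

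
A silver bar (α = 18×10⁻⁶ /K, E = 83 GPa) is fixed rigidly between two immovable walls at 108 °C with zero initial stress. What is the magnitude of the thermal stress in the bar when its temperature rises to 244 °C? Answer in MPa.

σ = 203 MPa

Fully constrained: the free strain ε = αΔT is blocked, so σ = Eε = EαΔT.
|ΔT| = 136 K
σ = 83.0×10⁹ × 18×10⁻⁶ × 136 = 2.03×10⁸ Pa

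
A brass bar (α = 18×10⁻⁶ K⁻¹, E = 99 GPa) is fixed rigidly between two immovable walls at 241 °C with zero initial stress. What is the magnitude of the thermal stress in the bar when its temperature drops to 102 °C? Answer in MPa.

σ = 248 MPa

Fully constrained: the free strain ε = αΔT is blocked, so σ = Eε = EαΔT.
|ΔT| = 139 K
σ = 99.0×10⁹ × 18×10⁻⁶ × 139 = 2.48×10⁸ Pa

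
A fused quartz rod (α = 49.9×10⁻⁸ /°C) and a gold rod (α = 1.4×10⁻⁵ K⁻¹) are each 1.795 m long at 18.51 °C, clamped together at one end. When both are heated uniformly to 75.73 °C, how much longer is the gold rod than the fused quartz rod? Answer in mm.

ΔT = 57.22 K
fused quartz: ΔL = 49.9×10⁻⁸ × 1.795 m × 57.22 = 5.1252×10⁻⁵ m = 0.051252 mm
gold: ΔL = 1.4×10⁻⁵ × 1.795 m × 57.22 = 1.4379×10⁻³ m = 1.4379 mm
difference = 1.4379 − 0.051252 = 1.386648 mm

1.39 mm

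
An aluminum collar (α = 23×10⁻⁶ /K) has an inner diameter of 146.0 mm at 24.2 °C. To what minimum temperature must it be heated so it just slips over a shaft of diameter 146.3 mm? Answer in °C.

T = 114 °C

Required Δd = 146.3 − 146.0 = 0.3 mm
Δd = αd₀ΔT ⇒ ΔT = Δd/(αd₀) = 0.3 / (23×10⁻⁶ × 146.0) = 89.34 K
T_min = 24.2 + 89.34 = 113.54 °C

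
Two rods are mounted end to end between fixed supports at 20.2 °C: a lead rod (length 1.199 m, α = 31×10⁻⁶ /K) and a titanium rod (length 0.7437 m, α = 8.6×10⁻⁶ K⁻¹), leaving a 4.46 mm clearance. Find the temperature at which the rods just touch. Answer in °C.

T = 123 °C

Gap closes when ΔL₁ + ΔL₂ = 4.46 mm = 4.46×10⁻³ m
(α₁L₁ + α₂L₂)ΔT = g
α₁L₁ + α₂L₂ = 31×10⁻⁶×1.199 + 8.6×10⁻⁶×0.7437 = 4.356482×10⁻⁵ m/K
ΔT = 4.46×10⁻³ / 4.356482×10⁻⁵ = 102.38 K
T = 20.2 + 102.38 = 122.58 °C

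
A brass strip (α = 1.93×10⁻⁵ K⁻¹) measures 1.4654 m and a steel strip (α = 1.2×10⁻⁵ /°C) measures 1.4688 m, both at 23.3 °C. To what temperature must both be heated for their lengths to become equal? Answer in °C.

T = 342.4 °C

Equal length when α₁L₁ΔT − α₂L₂ΔT = L₂ − L₁ = 3.40×10⁻³ m
α₁L₁ = 2.828222×10⁻⁵, α₂L₂ = 1.76256×10⁻⁵ → Δ(αL) = 1.065662×10⁻⁵ m/K
ΔT = 3.40×10⁻³ / 1.065662×10⁻⁵ = 319.051 K, so T = 23.3 + 319.051 = 342.351 °C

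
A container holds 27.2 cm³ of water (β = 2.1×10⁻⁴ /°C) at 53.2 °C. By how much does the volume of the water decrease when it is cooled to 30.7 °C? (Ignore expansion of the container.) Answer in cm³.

ΔV = 0.129 cm³

|ΔT| = |30.7 − 53.2| = 22.5 K
ΔV = βV₀ΔT = (2.1×10⁻⁴)(27.2)(22.5) = 0.129 cm³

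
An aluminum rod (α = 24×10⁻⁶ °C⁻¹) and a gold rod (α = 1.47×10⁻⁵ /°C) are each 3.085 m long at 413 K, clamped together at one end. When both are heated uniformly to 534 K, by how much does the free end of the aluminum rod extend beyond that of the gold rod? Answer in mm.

ΔT = 121 K
aluminum: ΔL = 24×10⁻⁶ × 3.085 m × 121 = 8.9588×10⁻³ m = 8.9588 mm
gold: ΔL = 1.47×10⁻⁵ × 3.085 m × 121 = 5.4873×10⁻³ m = 5.4873 mm
difference = 8.9588 − 5.4873 = 3.4715 mm

3.47 mm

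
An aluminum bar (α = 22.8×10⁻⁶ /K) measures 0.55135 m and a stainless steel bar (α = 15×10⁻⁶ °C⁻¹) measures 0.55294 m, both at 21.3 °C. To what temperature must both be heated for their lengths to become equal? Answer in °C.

T = 393.1 °C

Equal length when α₁L₁ΔT − α₂L₂ΔT = L₂ − L₁ = 1.59×10⁻³ m
α₁L₁ = 1.257078×10⁻⁵, α₂L₂ = 8.2941×10⁻⁶ → Δ(αL) = 4.27668×10⁻⁶ m/K
ΔT = 1.59×10⁻³ / 4.27668×10⁻⁶ = 371.784 K, so T = 21.3 + 371.784 = 393.084 °C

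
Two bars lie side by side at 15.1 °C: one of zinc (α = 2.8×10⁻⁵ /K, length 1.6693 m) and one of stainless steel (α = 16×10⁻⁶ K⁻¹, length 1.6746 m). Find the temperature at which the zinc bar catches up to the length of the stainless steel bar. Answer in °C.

L₁(1 + α₁ΔT) = L₂(1 + α₂ΔT) ⇒ ΔT = (L₂ − L₁)/(α₁L₁ − α₂L₂)
L₂ − L₁ = 1.6746 − 1.6693 = 5.30×10⁻³ m
α₁L₁ − α₂L₂ = 2.8×10⁻⁵×1.6693 − 16×10⁻⁶×1.6746 = 1.99468×10⁻⁵ m/K
ΔT = 5.30×10⁻³ / 1.99468×10⁻⁵ = 265.707 K
T = 15.1 + 265.707 = 280.807 °C

T = 280.8 °C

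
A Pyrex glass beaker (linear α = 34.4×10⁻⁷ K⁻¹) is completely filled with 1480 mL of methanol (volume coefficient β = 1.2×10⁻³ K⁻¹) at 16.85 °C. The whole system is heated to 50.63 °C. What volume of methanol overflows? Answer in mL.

59.5 mL

The beaker also expands: β_container ≈ 3α = 1.032×10⁻⁵ /K
Net overflow = V₀(β_liq − 3α_cont)ΔT
β − 3α = 1.20×10⁻³ − 1.032×10⁻⁵ = 1.18968×10⁻³ /K; ΔT = 33.78 K
ΔV = 1480 × 1.18968×10⁻³ × 33.78 = 59.5 mL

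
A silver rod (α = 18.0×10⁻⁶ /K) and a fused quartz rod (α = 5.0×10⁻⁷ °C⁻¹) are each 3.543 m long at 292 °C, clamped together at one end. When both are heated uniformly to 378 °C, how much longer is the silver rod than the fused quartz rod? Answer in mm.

5.33 mm

ΔT = 86 K
silver: ΔL = 18.0×10⁻⁶ × 3.543 m × 86 = 5.4846×10⁻³ m = 5.4846 mm
fused quartz: ΔL = 5.0×10⁻⁷ × 3.543 m × 86 = 1.5235×10⁻⁴ m = 0.15235 mm
difference = 5.4846 − 0.15235 = 5.33225 mm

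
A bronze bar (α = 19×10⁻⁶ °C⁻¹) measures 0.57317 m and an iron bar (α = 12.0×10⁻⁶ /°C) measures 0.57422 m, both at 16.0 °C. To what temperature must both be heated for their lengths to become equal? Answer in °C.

T = 278.5 °C

L₁(1 + α₁ΔT) = L₂(1 + α₂ΔT) ⇒ ΔT = (L₂ − L₁)/(α₁L₁ − α₂L₂)
L₂ − L₁ = 0.57422 − 0.57317 = 1.05×10⁻³ m
α₁L₁ − α₂L₂ = 19×10⁻⁶×0.57317 − 12.0×10⁻⁶×0.57422 = 3.99959×10⁻⁶ m/K
ΔT = 1.05×10⁻³ / 3.99959×10⁻⁶ = 262.527 K
T = 16.0 + 262.527 = 278.527 °C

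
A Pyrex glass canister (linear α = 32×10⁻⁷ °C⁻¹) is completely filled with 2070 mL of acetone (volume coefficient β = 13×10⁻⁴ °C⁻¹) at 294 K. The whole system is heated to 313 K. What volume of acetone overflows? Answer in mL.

50.8 mL

The canister also expands: β_container ≈ 3α = 9.6×10⁻⁶ /K
Net overflow = V₀(β_liq − 3α_cont)ΔT
β − 3α = 1.30×10⁻³ − 9.6×10⁻⁶ = 1.2904×10⁻³ /K; ΔT = 19 K
ΔV = 2070 × 1.2904×10⁻³ × 19 = 50.8 mL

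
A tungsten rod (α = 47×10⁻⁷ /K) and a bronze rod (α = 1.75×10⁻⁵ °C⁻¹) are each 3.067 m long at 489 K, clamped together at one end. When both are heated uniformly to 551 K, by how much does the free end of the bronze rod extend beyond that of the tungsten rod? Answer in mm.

ΔT = 62 K
tungsten: ΔL = 47×10⁻⁷ × 3.067 m × 62 = 8.9372×10⁻⁴ m = 0.89372 mm
bronze: ΔL = 1.75×10⁻⁵ × 3.067 m × 62 = 3.3277×10⁻³ m = 3.3277 mm
difference = 3.3277 − 0.89372 = 2.43398 mm

2.43 mm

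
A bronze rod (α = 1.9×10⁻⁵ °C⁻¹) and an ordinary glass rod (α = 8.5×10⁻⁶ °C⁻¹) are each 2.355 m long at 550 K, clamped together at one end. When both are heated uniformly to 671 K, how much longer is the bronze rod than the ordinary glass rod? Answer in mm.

2.99 mm

ΔT = 121 K
bronze: ΔL = 1.9×10⁻⁵ × 2.355 m × 121 = 5.4141×10⁻³ m = 5.4141 mm
ordinary glass: ΔL = 8.5×10⁻⁶ × 2.355 m × 121 = 2.4221×10⁻³ m = 2.4221 mm
difference = 5.4141 − 2.4221 = 2.9920 mm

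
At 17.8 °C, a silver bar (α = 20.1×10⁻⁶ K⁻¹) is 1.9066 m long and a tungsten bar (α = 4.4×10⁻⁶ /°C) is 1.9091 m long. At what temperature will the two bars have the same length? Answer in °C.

T = 101.3 °C

Equal length when α₁L₁ΔT − α₂L₂ΔT = L₂ − L₁ = 2.50×10⁻³ m
α₁L₁ = 3.832266×10⁻⁵, α₂L₂ = 8.40004×10⁻⁶ → Δ(αL) = 2.992262×10⁻⁵ m/K
ΔT = 2.50×10⁻³ / 2.992262×10⁻⁵ = 83.549 K, so T = 17.8 + 83.549 = 101.349 °C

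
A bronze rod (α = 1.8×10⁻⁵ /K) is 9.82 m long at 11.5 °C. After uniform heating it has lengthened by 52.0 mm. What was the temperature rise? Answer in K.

ΔL = αL₀ΔT ⇒ ΔT = ΔL / (αL₀)
ΔT = 52.0×10⁻³ m / (1.8×10⁻⁵ × 9.82 m) = 294.18 K

ΔT = 294 K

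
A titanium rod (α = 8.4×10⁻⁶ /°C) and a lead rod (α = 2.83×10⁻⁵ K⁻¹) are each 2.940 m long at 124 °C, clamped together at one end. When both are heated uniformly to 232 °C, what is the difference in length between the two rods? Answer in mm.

6.32 mm

ΔT = 108 K
titanium: ΔL = 8.4×10⁻⁶ × 2.940 m × 108 = 2.6672×10⁻³ m = 2.6672 mm
lead: ΔL = 2.83×10⁻⁵ × 2.940 m × 108 = 8.9858×10⁻³ m = 8.9858 mm
difference = 8.9858 − 2.6672 = 6.3186 mm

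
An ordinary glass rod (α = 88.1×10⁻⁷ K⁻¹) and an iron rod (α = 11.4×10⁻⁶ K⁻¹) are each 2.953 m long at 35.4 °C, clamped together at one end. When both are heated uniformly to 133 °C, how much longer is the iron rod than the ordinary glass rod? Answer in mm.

0.746 mm

ΔT = 97.6 K
ordinary glass: ΔL = 88.1×10⁻⁷ × 2.953 m × 97.6 = 2.5392×10⁻³ m = 2.5392 mm
iron: ΔL = 11.4×10⁻⁶ × 2.953 m × 97.6 = 3.2856×10⁻³ m = 3.2856 mm
difference = 3.2856 − 2.5392 = 0.7464 mm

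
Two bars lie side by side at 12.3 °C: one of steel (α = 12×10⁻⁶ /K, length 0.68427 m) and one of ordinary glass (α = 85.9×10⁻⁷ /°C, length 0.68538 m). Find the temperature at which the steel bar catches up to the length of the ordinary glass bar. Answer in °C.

T = 490.0 °C

L₁(1 + α₁ΔT) = L₂(1 + α₂ΔT) ⇒ ΔT = (L₂ − L₁)/(α₁L₁ − α₂L₂)
L₂ − L₁ = 0.68538 − 0.68427 = 1.11×10⁻³ m
α₁L₁ − α₂L₂ = 12×10⁻⁶×0.68427 − 85.9×10⁻⁷×0.68538 = 2.3238258×10⁻⁶ m/K
ΔT = 1.11×10⁻³ / 2.3238258×10⁻⁶ = 477.661 K
T = 12.3 + 477.661 = 489.961 °C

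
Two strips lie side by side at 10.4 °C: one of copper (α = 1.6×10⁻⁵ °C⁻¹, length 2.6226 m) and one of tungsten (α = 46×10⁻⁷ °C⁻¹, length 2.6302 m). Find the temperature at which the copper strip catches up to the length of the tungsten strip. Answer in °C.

T = 264.9 °C

L₁(1 + α₁ΔT) = L₂(1 + α₂ΔT) ⇒ ΔT = (L₂ − L₁)/(α₁L₁ − α₂L₂)
L₂ − L₁ = 2.6302 − 2.6226 = 7.60×10⁻³ m
α₁L₁ − α₂L₂ = 1.6×10⁻⁵×2.6226 − 46×10⁻⁷×2.6302 = 2.986268×10⁻⁵ m/K
ΔT = 7.60×10⁻³ / 2.986268×10⁻⁵ = 254.498 K
T = 10.4 + 254.498 = 264.898 °C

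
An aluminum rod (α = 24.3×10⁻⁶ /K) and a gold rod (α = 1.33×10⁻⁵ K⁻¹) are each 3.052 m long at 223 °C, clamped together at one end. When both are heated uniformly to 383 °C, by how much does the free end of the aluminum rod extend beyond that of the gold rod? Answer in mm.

5.37 mm

ΔT = 160 K
aluminum: ΔL = 24.3×10⁻⁶ × 3.052 m × 160 = 1.1866×10⁻² m = 11.866 mm
gold: ΔL = 1.33×10⁻⁵ × 3.052 m × 160 = 6.4947×10⁻³ m = 6.4947 mm
difference = 11.866 − 6.4947 = 5.3713 mm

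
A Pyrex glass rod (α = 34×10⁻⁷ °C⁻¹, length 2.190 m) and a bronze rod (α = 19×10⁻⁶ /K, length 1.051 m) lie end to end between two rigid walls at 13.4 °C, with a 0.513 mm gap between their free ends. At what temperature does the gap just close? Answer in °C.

α₁L₁ = 7.446×10⁻⁶ m/K, α₂L₂ = 1.9969×10⁻⁵ m/K → total 2.7415×10⁻⁵ m/K
ΔT = g/(α₁L₁+α₂L₂) = 5.13×10⁻⁴ / 2.7415×10⁻⁵ = 18.712 K
T = 13.4 + 18.712 = 32.112 °C

T = 32.1 °C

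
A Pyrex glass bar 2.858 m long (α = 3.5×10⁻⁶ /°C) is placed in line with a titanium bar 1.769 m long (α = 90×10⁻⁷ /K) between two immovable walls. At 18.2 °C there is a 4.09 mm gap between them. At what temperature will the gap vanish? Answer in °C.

Gap closes when ΔL₁ + ΔL₂ = 4.09 mm = 4.09×10⁻³ m
(α₁L₁ + α₂L₂)ΔT = g
α₁L₁ + α₂L₂ = 3.5×10⁻⁶×2.858 + 90×10⁻⁷×1.769 = 2.5924×10⁻⁵ m/K
ΔT = 4.09×10⁻³ / 2.5924×10⁻⁵ = 157.77 K
T = 18.2 + 157.77 = 175.97 °C

T = 176 °C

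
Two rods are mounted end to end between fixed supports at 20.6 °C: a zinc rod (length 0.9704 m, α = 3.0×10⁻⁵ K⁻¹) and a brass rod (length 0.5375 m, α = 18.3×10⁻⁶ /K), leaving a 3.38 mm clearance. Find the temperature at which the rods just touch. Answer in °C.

α₁L₁ = 2.9112×10⁻⁵ m/K, α₂L₂ = 9.83625×10⁻⁶ m/K → total 3.894825×10⁻⁵ m/K
ΔT = g/(α₁L₁+α₂L₂) = 3.38×10⁻³ / 3.894825×10⁻⁵ = 86.78 K
T = 20.6 + 86.78 = 107.38 °C

T = 107 °C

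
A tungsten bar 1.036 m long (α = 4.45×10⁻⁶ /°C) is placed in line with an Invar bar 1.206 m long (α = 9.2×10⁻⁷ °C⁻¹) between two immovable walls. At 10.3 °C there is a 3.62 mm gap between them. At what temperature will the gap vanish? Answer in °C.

α₁L₁ = 4.6102×10⁻⁶ m/K, α₂L₂ = 1.10952×10⁻⁶ m/K → total 5.71972×10⁻⁶ m/K
ΔT = g/(α₁L₁+α₂L₂) = 3.62×10⁻³ / 5.71972×10⁻⁶ = 632.90 K
T = 10.3 + 632.90 = 643.20 °C

T = 643 °C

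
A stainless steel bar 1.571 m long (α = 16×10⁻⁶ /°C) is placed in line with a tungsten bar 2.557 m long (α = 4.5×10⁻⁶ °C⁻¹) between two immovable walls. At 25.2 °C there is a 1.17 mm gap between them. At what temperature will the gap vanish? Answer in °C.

T = 57.1 °C

α₁L₁ = 2.5136×10⁻⁵ m/K, α₂L₂ = 1.15065×10⁻⁵ m/K → total 3.66425×10⁻⁵ m/K
ΔT = g/(α₁L₁+α₂L₂) = 1.17×10⁻³ / 3.66425×10⁻⁵ = 31.930 K
T = 25.2 + 31.930 = 57.130 °C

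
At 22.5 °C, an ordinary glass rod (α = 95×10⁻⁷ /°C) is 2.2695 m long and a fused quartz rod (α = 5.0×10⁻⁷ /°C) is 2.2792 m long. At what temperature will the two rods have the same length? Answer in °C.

T = 497.5 °C

Equal length when α₁L₁ΔT − α₂L₂ΔT = L₂ − L₁ = 9.70×10⁻³ m
α₁L₁ = 2.156025×10⁻⁵, α₂L₂ = 1.1396×10⁻⁶ → Δ(αL) = 2.042065×10⁻⁵ m/K
ΔT = 9.70×10⁻³ / 2.042065×10⁻⁵ = 475.009 K, so T = 22.5 + 475.009 = 497.509 °C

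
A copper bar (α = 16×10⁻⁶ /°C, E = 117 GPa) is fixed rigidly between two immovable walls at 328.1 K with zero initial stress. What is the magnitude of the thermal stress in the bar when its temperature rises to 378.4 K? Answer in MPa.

Fully constrained: the free strain ε = αΔT is blocked, so σ = Eε = EαΔT.
|ΔT| = 50.3 K
σ = 117×10⁹ × 16×10⁻⁶ × 50.3 = 9.42×10⁷ Pa

σ = 94.2 MPa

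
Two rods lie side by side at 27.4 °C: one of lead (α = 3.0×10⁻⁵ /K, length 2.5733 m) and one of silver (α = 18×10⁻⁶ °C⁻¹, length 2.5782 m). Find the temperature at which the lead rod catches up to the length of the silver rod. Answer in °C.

Equal length when α₁L₁ΔT − α₂L₂ΔT = L₂ − L₁ = 4.90×10⁻³ m
α₁L₁ = 7.7199×10⁻⁵, α₂L₂ = 4.64076×10⁻⁵ → Δ(αL) = 3.07914×10⁻⁵ m/K
ΔT = 4.90×10⁻³ / 3.07914×10⁻⁵ = 159.135 K, so T = 27.4 + 159.135 = 186.535 °C

T = 186.5 °C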